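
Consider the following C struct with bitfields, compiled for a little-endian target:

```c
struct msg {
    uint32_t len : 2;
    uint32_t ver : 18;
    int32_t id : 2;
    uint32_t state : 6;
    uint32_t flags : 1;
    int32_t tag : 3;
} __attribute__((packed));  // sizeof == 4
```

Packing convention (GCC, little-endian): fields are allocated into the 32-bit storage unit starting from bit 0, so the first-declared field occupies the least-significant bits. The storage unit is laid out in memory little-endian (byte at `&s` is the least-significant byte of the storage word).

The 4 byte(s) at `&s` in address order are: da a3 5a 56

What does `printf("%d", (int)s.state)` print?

25

[0]=0xda [1]=0xa3 [2]=0x5a [3]=0x56 (little-endian) → word 0x565aa3da
len:2 @ bit 0 → (0x565aa3da>>0)&0x3 = 0x2
ver:18 @ bit 2 → (0x565aa3da>>2)&0x3ffff = 0x2a8f6
id:2 @ bit 20 → (0x565aa3da>>20)&0x3 = 0x1
state:6 @ bit 22 → (0x565aa3da>>22)&0x3f = 0x19  ←
flags:1 @ bit 28 → (0x565aa3da>>28)&0x1 = 0x1
tag:3 @ bit 29 → (0x565aa3da>>29)&0x7 = 0x2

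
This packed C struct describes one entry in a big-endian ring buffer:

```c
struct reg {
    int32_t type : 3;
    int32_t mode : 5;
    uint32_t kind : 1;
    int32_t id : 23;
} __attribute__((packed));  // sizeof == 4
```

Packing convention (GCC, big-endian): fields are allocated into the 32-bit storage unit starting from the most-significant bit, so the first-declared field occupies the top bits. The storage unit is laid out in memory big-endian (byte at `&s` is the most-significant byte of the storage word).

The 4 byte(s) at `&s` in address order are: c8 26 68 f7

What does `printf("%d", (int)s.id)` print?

[0]=0xc8 [1]=0x26 [2]=0x68 [3]=0xf7 (big-endian) → word 0xc82668f7
type [29+:3] = (word>>29) & 0x7 = 6
mode [24+:5] = (word>>24) & 0x1f = 8
kind [23+:1] = (word>>23) & 0x1 = 0
id [0+:23] = (word>>0) & 0x7fffff = 2517239  ←
id signed 23b, MSB=0: value = 2517239

2517239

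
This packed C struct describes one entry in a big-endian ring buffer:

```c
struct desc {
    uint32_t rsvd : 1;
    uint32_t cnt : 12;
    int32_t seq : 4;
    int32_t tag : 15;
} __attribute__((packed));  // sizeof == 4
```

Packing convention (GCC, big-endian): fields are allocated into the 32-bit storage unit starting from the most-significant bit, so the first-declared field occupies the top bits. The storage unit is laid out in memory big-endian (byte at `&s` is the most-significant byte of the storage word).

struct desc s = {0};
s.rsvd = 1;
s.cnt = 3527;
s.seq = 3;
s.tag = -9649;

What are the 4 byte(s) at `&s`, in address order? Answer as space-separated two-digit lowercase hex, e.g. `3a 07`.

ee 39 da 4f

[31+:1] rsvd=1 & 0x1 = 0x1; word=0x80000000
[19+:12] cnt=3527 & 0xfff = 0xdc7; word=0xee380000
[15+:4] seq=3 & 0xf = 0x3; word=0xee398000
[0+:15] tag=-9649 & 0x7fff = 0x5a4f; word=0xee39da4f
word = 0xee39da4f → big-endian bytes:
  [0]=0xee  [1]=0x39  [2]=0xda  [3]=0x4f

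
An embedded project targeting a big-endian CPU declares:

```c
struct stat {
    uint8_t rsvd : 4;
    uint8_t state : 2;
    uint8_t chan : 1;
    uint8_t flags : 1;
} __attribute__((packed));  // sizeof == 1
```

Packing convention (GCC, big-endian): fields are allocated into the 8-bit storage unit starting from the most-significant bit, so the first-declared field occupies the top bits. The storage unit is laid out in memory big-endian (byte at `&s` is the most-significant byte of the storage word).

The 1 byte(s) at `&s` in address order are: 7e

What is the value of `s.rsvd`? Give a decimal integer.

[0]=0x7e (big-endian) → word 0x7e
rsvd:4 @ bit 4 → (0x7e>>4)&0xf = 0x7  ←
state:2 @ bit 2 → (0x7e>>2)&0x3 = 0x3
chan:1 @ bit 1 → (0x7e>>1)&0x1 = 0x1
flags:1 @ bit 0 → (0x7e>>0)&0x1 = 0x0

7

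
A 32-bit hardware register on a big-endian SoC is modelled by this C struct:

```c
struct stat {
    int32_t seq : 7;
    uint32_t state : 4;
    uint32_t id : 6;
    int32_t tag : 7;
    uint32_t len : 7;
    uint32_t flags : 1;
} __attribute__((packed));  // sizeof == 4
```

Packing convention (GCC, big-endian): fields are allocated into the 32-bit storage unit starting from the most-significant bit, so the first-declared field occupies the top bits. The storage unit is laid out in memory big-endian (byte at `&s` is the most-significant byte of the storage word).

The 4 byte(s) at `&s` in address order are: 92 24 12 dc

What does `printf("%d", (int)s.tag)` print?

[0]=0x92 [1]=0x24 [2]=0x12 [3]=0xdc (big-endian) → word 0x922412dc
seq:7 @ bit 25 → (0x922412dc>>25)&0x7f = 0x49
state:4 @ bit 21 → (0x922412dc>>21)&0xf = 0x1
id:6 @ bit 15 → (0x922412dc>>15)&0x3f = 0x8
tag:7 @ bit 8 → (0x922412dc>>8)&0x7f = 0x12  ←
len:7 @ bit 1 → (0x922412dc>>1)&0x7f = 0x6e
flags:1 @ bit 0 → (0x922412dc>>0)&0x1 = 0x0
tag signed 7b, MSB=0: value = 18

18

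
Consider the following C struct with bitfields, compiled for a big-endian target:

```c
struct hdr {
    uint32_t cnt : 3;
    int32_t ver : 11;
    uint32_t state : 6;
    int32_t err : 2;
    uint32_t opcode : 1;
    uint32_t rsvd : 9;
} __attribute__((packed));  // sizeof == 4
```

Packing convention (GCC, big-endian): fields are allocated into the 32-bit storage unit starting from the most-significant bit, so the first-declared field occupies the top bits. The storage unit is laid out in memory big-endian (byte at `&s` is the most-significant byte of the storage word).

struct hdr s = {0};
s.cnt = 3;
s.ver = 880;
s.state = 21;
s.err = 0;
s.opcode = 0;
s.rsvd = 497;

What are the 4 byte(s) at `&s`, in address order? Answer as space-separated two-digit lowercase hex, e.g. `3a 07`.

6d c1 51 f1

cnt:3 = 3 → 0x3 << 29 → word 0x60000000
ver:11 = 880 → 0x370 << 18 → word 0x6dc00000
state:6 = 21 → 0x15 << 12 → word 0x6dc15000
err:2 = 0 → 0x0 << 10 → word 0x6dc15000
opcode:1 = 0 → 0x0 << 9 → word 0x6dc15000
rsvd:9 = 497 → 0x1f1 << 0 → word 0x6dc151f1
word = 0x6dc151f1 → big-endian bytes:
  [0]=0x6d  [1]=0xc1  [2]=0x51  [3]=0xf1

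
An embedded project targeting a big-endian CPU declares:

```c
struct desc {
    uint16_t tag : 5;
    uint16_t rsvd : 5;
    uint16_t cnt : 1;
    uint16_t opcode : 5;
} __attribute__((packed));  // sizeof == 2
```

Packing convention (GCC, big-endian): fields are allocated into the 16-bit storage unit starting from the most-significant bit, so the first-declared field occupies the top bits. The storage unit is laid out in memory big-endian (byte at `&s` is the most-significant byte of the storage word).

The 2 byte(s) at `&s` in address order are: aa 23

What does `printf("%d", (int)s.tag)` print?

[0]=0xaa [1]=0x23 (big-endian) → word 0xaa23
tag:5 @ bit 11 → (0xaa23>>11)&0x1f = 0x15  ←
rsvd:5 @ bit 6 → (0xaa23>>6)&0x1f = 0x8
cnt:1 @ bit 5 → (0xaa23>>5)&0x1 = 0x1
opcode:5 @ bit 0 → (0xaa23>>0)&0x1f = 0x3

21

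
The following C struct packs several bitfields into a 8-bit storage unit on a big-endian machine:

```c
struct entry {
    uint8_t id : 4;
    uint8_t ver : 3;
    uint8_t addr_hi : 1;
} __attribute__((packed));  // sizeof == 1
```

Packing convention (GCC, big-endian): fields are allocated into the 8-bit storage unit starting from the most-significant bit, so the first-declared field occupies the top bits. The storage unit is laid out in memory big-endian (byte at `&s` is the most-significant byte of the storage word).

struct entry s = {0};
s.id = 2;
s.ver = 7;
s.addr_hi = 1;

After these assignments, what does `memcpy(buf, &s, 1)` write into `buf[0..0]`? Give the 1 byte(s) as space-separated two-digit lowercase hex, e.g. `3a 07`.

id:4 = 2 → 0x2 << 4 → word 0x20
ver:3 = 7 → 0x7 << 1 → word 0x2e
addr_hi:1 = 1 → 0x1 << 0 → word 0x2f
word = 0x2f → big-endian bytes:
  [0]=0x2f

2f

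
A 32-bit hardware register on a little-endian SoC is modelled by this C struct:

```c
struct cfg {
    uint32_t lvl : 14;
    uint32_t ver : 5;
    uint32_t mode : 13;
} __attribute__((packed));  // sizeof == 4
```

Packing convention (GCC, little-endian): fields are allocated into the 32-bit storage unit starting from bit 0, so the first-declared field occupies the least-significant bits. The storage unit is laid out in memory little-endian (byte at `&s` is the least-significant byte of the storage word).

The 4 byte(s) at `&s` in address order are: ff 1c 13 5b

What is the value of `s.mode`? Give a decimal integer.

2914

[0]=0xff [1]=0x1c [2]=0x13 [3]=0x5b (little-endian) → word 0x5b131cff
lvl:14 @ bit 0 → (0x5b131cff>>0)&0x3fff = 0x1cff
ver:5 @ bit 14 → (0x5b131cff>>14)&0x1f = 0xc
mode:13 @ bit 19 → (0x5b131cff>>19)&0x1fff = 0xb62  ←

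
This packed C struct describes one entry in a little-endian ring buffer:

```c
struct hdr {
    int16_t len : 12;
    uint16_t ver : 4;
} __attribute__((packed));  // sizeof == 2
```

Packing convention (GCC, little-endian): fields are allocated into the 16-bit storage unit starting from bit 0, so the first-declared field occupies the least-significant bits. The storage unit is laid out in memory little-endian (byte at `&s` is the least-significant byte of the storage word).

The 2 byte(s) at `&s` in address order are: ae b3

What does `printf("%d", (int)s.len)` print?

[0]=0xae [1]=0xb3 (little-endian) → word 0xb3ae
len [0+:12] = (word>>0) & 0xfff = 942  ←
ver [12+:4] = (word>>12) & 0xf = 11
len signed 12b, MSB=0: value = 942

942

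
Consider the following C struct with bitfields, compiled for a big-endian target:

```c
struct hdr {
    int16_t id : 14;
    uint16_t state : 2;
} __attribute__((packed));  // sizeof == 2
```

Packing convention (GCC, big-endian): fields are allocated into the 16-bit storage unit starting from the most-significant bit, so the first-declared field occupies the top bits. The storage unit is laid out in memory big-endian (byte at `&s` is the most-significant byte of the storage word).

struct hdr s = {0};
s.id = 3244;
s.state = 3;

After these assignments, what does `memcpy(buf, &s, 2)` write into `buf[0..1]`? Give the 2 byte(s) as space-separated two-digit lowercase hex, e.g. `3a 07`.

32 b3

[2+:14] id=3244 & 0x3fff = 0xcac; word=0x32b0
[0+:2] state=3 & 0x3 = 0x3; word=0x32b3
word = 0x32b3 → big-endian bytes:
  [0]=0x32  [1]=0xb3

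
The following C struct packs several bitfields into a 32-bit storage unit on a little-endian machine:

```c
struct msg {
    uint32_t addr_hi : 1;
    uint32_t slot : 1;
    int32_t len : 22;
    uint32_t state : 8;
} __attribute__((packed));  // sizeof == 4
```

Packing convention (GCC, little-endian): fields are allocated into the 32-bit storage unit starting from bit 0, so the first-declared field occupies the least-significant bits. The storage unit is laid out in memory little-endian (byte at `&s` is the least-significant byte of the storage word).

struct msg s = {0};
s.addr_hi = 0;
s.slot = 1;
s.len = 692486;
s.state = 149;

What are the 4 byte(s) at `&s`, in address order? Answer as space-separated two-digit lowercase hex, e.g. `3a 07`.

1a 44 2a 95

addr_hi (1b) val=0 bits=0x0 at bit 0: 0x00000000
slot (1b) val=1 bits=0x1 at bit 1: 0x00000002
len (22b) val=692486 bits=0xa9106 at bit 2: 0x002a441a
state (8b) val=149 bits=0x95 at bit 24: 0x952a441a
word = 0x952a441a → little-endian bytes:
  [0]=0x1a  [1]=0x44  [2]=0x2a  [3]=0x95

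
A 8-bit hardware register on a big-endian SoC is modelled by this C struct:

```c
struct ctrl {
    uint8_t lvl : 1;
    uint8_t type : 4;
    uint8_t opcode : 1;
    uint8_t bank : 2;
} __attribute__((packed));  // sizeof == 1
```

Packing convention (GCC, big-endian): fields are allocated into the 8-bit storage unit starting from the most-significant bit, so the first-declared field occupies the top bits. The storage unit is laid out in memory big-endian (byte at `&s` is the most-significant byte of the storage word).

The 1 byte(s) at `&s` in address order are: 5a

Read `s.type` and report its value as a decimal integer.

[0]=0x5a (big-endian) → word 0x5a
lvl [7+:1] = (word>>7) & 0x1 = 0
type [3+:4] = (word>>3) & 0xf = 11  ←
opcode [2+:1] = (word>>2) & 0x1 = 0
bank [0+:2] = (word>>0) & 0x3 = 2

11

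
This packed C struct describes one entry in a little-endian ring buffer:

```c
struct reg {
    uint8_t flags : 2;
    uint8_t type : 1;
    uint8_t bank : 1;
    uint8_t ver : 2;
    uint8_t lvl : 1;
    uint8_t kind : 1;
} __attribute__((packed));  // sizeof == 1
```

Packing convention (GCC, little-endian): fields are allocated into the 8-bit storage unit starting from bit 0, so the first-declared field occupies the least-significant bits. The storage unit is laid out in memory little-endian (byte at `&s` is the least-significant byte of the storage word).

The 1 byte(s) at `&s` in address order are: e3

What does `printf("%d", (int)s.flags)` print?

[0]=0xe3 (little-endian) → word 0xe3
flags [0+:2] = (word>>0) & 0x3 = 3  ←
type [2+:1] = (word>>2) & 0x1 = 0
bank [3+:1] = (word>>3) & 0x1 = 0
ver [4+:2] = (word>>4) & 0x3 = 2
lvl [6+:1] = (word>>6) & 0x1 = 1
kind [7+:1] = (word>>7) & 0x1 = 1

3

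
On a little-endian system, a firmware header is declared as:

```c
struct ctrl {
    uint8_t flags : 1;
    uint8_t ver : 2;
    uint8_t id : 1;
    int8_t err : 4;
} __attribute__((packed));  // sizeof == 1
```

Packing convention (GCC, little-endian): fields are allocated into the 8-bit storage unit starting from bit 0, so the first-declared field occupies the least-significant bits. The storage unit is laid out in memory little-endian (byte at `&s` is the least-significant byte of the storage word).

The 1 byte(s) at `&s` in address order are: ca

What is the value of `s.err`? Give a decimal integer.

[0]=0xca (little-endian) → word 0xca
flags:1 @ bit 0 → (0xca>>0)&0x1 = 0x0
ver:2 @ bit 1 → (0xca>>1)&0x3 = 0x1
id:1 @ bit 3 → (0xca>>3)&0x1 = 0x1
err:4 @ bit 4 → (0xca>>4)&0xf = 0xc  ←
err signed 4b, MSB=1: 12 - 16 = -4

-4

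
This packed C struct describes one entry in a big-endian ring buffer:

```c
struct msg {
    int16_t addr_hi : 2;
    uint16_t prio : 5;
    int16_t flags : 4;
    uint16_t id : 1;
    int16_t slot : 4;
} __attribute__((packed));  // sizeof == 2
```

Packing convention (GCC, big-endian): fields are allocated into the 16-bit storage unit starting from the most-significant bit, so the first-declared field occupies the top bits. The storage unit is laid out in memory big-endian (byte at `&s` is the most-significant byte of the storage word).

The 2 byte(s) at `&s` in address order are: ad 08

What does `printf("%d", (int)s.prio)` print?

22

[0]=0xad [1]=0x08 (big-endian) → word 0xad08
addr_hi [14+:2] = (word>>14) & 0x3 = 2
prio [9+:5] = (word>>9) & 0x1f = 22  ←
flags [5+:4] = (word>>5) & 0xf = 8
id [4+:1] = (word>>4) & 0x1 = 0
slot [0+:4] = (word>>0) & 0xf = 8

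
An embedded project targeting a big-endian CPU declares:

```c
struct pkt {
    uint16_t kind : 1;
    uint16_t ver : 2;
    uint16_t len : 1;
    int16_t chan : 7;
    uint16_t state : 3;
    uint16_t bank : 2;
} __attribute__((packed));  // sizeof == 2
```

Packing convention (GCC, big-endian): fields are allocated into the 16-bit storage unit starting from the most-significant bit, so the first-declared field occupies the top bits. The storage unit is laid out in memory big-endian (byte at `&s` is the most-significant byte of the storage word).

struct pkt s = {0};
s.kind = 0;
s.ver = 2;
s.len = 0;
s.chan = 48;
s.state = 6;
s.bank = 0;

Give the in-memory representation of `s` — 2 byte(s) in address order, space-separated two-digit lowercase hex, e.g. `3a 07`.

46 18

[15+:1] kind=0 & 0x1 = 0x0; word=0x0000
[13+:2] ver=2 & 0x3 = 0x2; word=0x4000
[12+:1] len=0 & 0x1 = 0x0; word=0x4000
[5+:7] chan=48 & 0x7f = 0x30; word=0x4600
[2+:3] state=6 & 0x7 = 0x6; word=0x4618
[0+:2] bank=0 & 0x3 = 0x0; word=0x4618
word = 0x4618 → big-endian bytes:
  [0]=0x46  [1]=0x18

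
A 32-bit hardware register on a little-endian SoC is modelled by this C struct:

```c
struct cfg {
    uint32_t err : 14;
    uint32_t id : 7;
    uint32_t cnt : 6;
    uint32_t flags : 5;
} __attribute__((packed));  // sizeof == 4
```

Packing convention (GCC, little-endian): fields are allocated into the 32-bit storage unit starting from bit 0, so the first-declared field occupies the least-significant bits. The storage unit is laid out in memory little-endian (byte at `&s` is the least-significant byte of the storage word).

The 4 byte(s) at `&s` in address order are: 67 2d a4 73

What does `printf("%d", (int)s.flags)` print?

[0]=0x67 [1]=0x2d [2]=0xa4 [3]=0x73 (little-endian) → word 0x73a42d67
err:14 @ bit 0 → (0x73a42d67>>0)&0x3fff = 0x2d67
id:7 @ bit 14 → (0x73a42d67>>14)&0x7f = 0x10
cnt:6 @ bit 21 → (0x73a42d67>>21)&0x3f = 0x1d
flags:5 @ bit 27 → (0x73a42d67>>27)&0x1f = 0xe  ←

14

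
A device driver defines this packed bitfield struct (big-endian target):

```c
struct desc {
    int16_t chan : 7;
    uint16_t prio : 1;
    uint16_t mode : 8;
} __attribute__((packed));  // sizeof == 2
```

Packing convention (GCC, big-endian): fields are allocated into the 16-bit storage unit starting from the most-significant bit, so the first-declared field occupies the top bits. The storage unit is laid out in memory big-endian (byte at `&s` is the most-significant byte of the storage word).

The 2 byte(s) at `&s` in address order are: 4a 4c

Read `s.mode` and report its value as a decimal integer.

[0]=0x4a [1]=0x4c (big-endian) → word 0x4a4c
chan [9+:7] = (word>>9) & 0x7f = 37
prio [8+:1] = (word>>8) & 0x1 = 0
mode [0+:8] = (word>>0) & 0xff = 76  ←

76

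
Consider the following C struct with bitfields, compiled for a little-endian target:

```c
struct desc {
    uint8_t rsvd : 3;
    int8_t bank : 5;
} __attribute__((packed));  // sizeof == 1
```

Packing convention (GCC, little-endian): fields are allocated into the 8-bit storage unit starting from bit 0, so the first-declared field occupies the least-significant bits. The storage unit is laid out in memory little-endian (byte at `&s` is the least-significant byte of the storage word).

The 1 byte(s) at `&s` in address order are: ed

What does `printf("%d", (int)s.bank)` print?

[0]=0xed (little-endian) → word 0xed
rsvd:3 @ bit 0 → (0xed>>0)&0x7 = 0x5
bank:5 @ bit 3 → (0xed>>3)&0x1f = 0x1d  ←
bank signed 5b, MSB=1: 29 - 32 = -3

-3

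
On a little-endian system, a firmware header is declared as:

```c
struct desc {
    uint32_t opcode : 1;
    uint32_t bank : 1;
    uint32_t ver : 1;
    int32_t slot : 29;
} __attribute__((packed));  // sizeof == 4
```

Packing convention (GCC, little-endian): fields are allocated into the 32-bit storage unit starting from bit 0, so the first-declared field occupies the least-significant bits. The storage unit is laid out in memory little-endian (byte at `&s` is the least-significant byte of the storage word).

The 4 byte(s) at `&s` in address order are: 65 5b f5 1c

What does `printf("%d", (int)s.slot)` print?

[0]=0x65 [1]=0x5b [2]=0xf5 [3]=0x1c (little-endian) → word 0x1cf55b65
opcode [0+:1] = (word>>0) & 0x1 = 1
bank [1+:1] = (word>>1) & 0x1 = 0
ver [2+:1] = (word>>2) & 0x1 = 1
slot [3+:29] = (word>>3) & 0x1fffffff = 60730220  ←
slot signed 29b, MSB=0: value = 60730220

60730220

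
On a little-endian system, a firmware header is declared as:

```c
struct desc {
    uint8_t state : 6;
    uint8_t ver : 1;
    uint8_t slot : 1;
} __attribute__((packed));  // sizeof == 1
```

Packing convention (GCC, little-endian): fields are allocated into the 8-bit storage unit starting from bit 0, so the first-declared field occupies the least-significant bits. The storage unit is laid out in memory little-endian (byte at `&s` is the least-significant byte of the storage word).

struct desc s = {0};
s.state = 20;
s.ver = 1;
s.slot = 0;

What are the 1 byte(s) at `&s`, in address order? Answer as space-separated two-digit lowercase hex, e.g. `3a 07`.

[0+:6] state=20 & 0x3f = 0x14; word=0x14
[6+:1] ver=1 & 0x1 = 0x1; word=0x54
[7+:1] slot=0 & 0x1 = 0x0; word=0x54
word = 0x54 → little-endian bytes:
  [0]=0x54

54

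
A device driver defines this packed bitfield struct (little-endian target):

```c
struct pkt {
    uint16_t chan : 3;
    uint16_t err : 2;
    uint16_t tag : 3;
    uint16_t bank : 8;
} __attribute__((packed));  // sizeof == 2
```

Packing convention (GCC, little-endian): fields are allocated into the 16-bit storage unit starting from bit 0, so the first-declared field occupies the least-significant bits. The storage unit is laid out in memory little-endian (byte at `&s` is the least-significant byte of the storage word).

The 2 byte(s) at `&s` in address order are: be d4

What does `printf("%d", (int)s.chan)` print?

[0]=0xbe [1]=0xd4 (little-endian) → word 0xd4be
chan [0+:3] = (word>>0) & 0x7 = 6  ←
err [3+:2] = (word>>3) & 0x3 = 3
tag [5+:3] = (word>>5) & 0x7 = 5
bank [8+:8] = (word>>8) & 0xff = 212

6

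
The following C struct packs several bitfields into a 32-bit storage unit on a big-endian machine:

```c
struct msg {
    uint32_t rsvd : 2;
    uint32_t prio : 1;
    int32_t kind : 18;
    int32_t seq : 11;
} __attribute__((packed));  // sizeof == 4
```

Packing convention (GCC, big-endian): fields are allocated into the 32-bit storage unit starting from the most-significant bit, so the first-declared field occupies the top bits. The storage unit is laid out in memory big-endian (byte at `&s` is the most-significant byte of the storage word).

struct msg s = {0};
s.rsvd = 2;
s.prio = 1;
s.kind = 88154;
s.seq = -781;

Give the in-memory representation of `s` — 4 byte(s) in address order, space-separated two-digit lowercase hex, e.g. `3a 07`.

rsvd:2 = 2 → 0x2 << 30 → word 0x80000000
prio:1 = 1 → 0x1 << 29 → word 0xa0000000
kind:18 = 88154 → 0x1585a << 11 → word 0xaac2d000
seq:11 = -781 → 0x4f3 << 0 → word 0xaac2d4f3
word = 0xaac2d4f3 → big-endian bytes:
  [0]=0xaa  [1]=0xc2  [2]=0xd4  [3]=0xf3

aa c2 d4 f3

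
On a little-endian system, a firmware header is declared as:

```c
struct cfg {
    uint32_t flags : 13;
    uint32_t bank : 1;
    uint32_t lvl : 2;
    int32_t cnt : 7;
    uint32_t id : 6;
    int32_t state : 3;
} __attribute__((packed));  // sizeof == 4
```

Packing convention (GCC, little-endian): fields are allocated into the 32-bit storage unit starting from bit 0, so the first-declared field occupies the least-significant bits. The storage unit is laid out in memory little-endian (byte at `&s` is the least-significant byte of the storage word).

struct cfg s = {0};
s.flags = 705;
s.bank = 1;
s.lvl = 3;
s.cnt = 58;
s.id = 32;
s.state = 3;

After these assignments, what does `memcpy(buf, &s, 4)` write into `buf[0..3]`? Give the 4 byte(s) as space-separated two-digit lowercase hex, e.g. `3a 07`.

c1 e2 3a 70

flags (13b) val=705 bits=0x2c1 at bit 0: 0x000002c1
bank (1b) val=1 bits=0x1 at bit 13: 0x000022c1
lvl (2b) val=3 bits=0x3 at bit 14: 0x0000e2c1
cnt (7b) val=58 bits=0x3a at bit 16: 0x003ae2c1
id (6b) val=32 bits=0x20 at bit 23: 0x103ae2c1
state (3b) val=3 bits=0x3 at bit 29: 0x703ae2c1
word = 0x703ae2c1 → little-endian bytes:
  [0]=0xc1  [1]=0xe2  [2]=0x3a  [3]=0x70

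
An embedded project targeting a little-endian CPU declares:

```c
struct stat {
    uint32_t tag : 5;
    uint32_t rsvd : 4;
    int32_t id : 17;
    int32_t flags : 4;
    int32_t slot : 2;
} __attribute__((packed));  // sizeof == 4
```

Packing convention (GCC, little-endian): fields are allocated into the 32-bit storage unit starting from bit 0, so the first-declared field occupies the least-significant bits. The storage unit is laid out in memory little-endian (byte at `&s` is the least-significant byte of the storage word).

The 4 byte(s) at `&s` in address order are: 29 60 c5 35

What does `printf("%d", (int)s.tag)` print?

[0]=0x29 [1]=0x60 [2]=0xc5 [3]=0x35 (little-endian) → word 0x35c56029
tag [0+:5] = (word>>0) & 0x1f = 9  ←
rsvd [5+:4] = (word>>5) & 0xf = 1
id [9+:17] = (word>>9) & 0x1ffff = 58032
flags [26+:4] = (word>>26) & 0xf = 13
slot [30+:2] = (word>>30) & 0x3 = 0

9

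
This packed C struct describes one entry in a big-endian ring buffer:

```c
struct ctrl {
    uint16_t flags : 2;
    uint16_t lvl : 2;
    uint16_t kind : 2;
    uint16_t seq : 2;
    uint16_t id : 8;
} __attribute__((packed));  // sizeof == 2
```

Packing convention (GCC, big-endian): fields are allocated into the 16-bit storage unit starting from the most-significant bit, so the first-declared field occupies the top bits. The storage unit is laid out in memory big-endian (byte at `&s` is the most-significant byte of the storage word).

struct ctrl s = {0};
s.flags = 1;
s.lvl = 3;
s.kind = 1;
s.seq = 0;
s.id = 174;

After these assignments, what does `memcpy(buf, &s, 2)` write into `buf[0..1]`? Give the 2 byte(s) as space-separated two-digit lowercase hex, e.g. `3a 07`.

[14+:2] flags=1 & 0x3 = 0x1; word=0x4000
[12+:2] lvl=3 & 0x3 = 0x3; word=0x7000
[10+:2] kind=1 & 0x3 = 0x1; word=0x7400
[8+:2] seq=0 & 0x3 = 0x0; word=0x7400
[0+:8] id=174 & 0xff = 0xae; word=0x74ae
word = 0x74ae → big-endian bytes:
  [0]=0x74  [1]=0xae

74 ae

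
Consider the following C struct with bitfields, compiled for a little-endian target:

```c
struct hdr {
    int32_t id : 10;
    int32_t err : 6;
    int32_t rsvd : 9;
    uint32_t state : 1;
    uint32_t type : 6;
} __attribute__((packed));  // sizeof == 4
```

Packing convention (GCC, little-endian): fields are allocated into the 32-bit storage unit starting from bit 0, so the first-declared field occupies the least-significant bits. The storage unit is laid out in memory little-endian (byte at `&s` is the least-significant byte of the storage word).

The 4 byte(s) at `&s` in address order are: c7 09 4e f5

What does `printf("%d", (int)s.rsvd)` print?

[0]=0xc7 [1]=0x09 [2]=0x4e [3]=0xf5 (little-endian) → word 0xf54e09c7
id [0+:10] = (word>>0) & 0x3ff = 455
err [10+:6] = (word>>10) & 0x3f = 2
rsvd [16+:9] = (word>>16) & 0x1ff = 334  ←
state [25+:1] = (word>>25) & 0x1 = 0
type [26+:6] = (word>>26) & 0x3f = 61
rsvd signed 9b, MSB=1: 334 - 512 = -178

-178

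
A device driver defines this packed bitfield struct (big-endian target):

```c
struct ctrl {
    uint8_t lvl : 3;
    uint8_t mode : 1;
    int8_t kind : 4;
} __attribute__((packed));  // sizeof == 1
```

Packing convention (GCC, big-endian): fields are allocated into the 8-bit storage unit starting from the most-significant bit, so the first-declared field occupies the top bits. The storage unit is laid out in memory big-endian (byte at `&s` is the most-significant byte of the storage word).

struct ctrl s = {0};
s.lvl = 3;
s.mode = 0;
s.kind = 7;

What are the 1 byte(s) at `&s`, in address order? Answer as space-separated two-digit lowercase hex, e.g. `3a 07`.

lvl:3 = 3 → 0x3 << 5 → word 0x60
mode:1 = 0 → 0x0 << 4 → word 0x60
kind:4 = 7 → 0x7 << 0 → word 0x67
word = 0x67 → big-endian bytes:
  [0]=0x67

67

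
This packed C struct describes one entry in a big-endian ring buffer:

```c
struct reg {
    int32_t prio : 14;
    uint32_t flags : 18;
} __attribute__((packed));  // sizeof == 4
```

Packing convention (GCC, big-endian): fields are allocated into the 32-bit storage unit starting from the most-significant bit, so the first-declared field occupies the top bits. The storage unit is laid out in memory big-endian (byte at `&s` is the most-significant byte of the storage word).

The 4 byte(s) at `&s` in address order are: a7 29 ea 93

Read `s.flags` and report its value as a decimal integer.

125587

[0]=0xa7 [1]=0x29 [2]=0xea [3]=0x93 (big-endian) → word 0xa729ea93
prio [18+:14] = (word>>18) & 0x3fff = 10698
flags [0+:18] = (word>>0) & 0x3ffff = 125587  ←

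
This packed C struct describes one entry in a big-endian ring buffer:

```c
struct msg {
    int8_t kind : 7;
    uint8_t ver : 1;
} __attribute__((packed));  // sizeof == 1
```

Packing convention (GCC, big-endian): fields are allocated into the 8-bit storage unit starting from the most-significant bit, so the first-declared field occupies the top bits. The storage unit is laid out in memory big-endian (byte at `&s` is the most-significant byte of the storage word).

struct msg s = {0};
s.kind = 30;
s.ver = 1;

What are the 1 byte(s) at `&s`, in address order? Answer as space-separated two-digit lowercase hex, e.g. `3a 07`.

[1+:7] kind=30 & 0x7f = 0x1e; word=0x3c
[0+:1] ver=1 & 0x1 = 0x1; word=0x3d
word = 0x3d → big-endian bytes:
  [0]=0x3d

3d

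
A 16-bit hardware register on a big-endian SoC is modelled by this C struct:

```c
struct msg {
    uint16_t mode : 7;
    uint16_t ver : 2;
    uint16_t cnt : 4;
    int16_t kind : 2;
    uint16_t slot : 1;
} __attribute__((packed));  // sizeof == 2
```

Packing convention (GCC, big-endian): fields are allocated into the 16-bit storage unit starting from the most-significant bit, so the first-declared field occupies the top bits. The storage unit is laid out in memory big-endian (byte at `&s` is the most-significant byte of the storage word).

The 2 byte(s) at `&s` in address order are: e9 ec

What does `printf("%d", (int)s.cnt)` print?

[0]=0xe9 [1]=0xec (big-endian) → word 0xe9ec
mode:7 @ bit 9 → (0xe9ec>>9)&0x7f = 0x74
ver:2 @ bit 7 → (0xe9ec>>7)&0x3 = 0x3
cnt:4 @ bit 3 → (0xe9ec>>3)&0xf = 0xd  ←
kind:2 @ bit 1 → (0xe9ec>>1)&0x3 = 0x2
slot:1 @ bit 0 → (0xe9ec>>0)&0x1 = 0x0

13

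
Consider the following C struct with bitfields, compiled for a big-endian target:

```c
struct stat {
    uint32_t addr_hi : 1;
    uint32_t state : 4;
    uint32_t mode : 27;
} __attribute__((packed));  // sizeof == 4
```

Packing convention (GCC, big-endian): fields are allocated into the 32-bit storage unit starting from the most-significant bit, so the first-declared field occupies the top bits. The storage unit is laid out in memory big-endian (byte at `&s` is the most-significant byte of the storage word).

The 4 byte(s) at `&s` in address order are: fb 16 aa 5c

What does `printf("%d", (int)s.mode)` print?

[0]=0xfb [1]=0x16 [2]=0xaa [3]=0x5c (big-endian) → word 0xfb16aa5c
addr_hi [31+:1] = (word>>31) & 0x1 = 1
state [27+:4] = (word>>27) & 0xf = 15
mode [0+:27] = (word>>0) & 0x7ffffff = 51817052  ←

51817052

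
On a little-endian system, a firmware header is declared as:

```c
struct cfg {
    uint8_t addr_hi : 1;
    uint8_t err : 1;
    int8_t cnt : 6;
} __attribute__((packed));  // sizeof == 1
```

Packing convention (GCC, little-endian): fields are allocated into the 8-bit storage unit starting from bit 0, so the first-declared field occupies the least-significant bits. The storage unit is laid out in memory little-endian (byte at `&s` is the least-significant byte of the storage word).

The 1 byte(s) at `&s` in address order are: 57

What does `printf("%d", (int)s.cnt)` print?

[0]=0x57 (little-endian) → word 0x57
addr_hi:1 @ bit 0 → (0x57>>0)&0x1 = 0x1
err:1 @ bit 1 → (0x57>>1)&0x1 = 0x1
cnt:6 @ bit 2 → (0x57>>2)&0x3f = 0x15  ←
cnt signed 6b, MSB=0: value = 21

21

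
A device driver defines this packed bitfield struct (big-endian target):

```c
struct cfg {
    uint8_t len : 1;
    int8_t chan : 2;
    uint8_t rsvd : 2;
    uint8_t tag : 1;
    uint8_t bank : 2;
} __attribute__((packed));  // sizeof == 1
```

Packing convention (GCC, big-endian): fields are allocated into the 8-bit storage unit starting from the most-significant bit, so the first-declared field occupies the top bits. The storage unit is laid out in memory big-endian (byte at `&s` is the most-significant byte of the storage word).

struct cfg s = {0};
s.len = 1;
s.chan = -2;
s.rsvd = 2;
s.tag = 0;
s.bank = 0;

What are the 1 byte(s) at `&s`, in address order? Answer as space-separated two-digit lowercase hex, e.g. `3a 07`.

d0

len (1b) val=1 bits=0x1 at bit 7: 0x80
chan (2b) val=-2 bits=0x2 at bit 5: 0xc0
rsvd (2b) val=2 bits=0x2 at bit 3: 0xd0
tag (1b) val=0 bits=0x0 at bit 2: 0xd0
bank (2b) val=0 bits=0x0 at bit 0: 0xd0
word = 0xd0 → big-endian bytes:
  [0]=0xd0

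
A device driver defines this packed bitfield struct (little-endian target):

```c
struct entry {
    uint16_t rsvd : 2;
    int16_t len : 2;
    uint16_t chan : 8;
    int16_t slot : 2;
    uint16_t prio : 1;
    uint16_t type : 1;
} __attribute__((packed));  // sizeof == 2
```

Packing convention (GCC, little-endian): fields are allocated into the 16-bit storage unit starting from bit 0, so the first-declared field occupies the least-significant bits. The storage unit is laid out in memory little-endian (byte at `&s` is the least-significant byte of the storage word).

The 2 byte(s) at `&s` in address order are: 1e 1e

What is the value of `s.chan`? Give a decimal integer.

[0]=0x1e [1]=0x1e (little-endian) → word 0x1e1e
rsvd [0+:2] = (word>>0) & 0x3 = 2
len [2+:2] = (word>>2) & 0x3 = 3
chan [4+:8] = (word>>4) & 0xff = 225  ←
slot [12+:2] = (word>>12) & 0x3 = 1
prio [14+:1] = (word>>14) & 0x1 = 0
type [15+:1] = (word>>15) & 0x1 = 0

225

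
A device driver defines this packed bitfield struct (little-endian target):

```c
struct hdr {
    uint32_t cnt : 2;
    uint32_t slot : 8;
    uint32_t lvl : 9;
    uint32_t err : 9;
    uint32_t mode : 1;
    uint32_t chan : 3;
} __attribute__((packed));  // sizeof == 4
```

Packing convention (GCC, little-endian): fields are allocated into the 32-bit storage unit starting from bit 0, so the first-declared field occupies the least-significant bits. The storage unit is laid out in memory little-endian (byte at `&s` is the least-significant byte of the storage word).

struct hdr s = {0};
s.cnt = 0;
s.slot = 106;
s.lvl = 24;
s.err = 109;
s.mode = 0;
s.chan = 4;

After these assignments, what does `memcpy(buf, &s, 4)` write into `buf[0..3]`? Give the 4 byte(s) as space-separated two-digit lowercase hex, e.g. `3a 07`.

cnt:2 = 0 → 0x0 << 0 → word 0x00000000
slot:8 = 106 → 0x6a << 2 → word 0x000001a8
lvl:9 = 24 → 0x18 << 10 → word 0x000061a8
err:9 = 109 → 0x6d << 19 → word 0x036861a8
mode:1 = 0 → 0x0 << 28 → word 0x036861a8
chan:3 = 4 → 0x4 << 29 → word 0x836861a8
word = 0x836861a8 → little-endian bytes:
  [0]=0xa8  [1]=0x61  [2]=0x68  [3]=0x83

a8 61 68 83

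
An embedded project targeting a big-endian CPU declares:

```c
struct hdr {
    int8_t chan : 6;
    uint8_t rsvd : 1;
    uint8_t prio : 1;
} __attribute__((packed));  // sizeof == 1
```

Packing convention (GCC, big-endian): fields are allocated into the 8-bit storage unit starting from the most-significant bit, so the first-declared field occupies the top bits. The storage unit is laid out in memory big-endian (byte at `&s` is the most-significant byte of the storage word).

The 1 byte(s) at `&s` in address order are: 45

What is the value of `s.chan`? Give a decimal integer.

17

[0]=0x45 (big-endian) → word 0x45
chan [2+:6] = (word>>2) & 0x3f = 17  ←
rsvd [1+:1] = (word>>1) & 0x1 = 0
prio [0+:1] = (word>>0) & 0x1 = 1
chan signed 6b, MSB=0: value = 17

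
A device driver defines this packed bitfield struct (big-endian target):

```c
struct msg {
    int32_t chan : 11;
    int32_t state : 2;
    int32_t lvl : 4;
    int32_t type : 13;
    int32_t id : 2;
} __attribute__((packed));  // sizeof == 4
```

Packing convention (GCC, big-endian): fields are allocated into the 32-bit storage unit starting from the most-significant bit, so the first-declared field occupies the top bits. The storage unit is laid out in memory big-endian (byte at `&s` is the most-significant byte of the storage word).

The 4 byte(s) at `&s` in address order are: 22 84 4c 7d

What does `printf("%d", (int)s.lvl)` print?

-8

[0]=0x22 [1]=0x84 [2]=0x4c [3]=0x7d (big-endian) → word 0x22844c7d
chan [21+:11] = (word>>21) & 0x7ff = 276
state [19+:2] = (word>>19) & 0x3 = 0
lvl [15+:4] = (word>>15) & 0xf = 8  ←
type [2+:13] = (word>>2) & 0x1fff = 4895
id [0+:2] = (word>>0) & 0x3 = 1
lvl signed 4b, MSB=1: 8 - 16 = -8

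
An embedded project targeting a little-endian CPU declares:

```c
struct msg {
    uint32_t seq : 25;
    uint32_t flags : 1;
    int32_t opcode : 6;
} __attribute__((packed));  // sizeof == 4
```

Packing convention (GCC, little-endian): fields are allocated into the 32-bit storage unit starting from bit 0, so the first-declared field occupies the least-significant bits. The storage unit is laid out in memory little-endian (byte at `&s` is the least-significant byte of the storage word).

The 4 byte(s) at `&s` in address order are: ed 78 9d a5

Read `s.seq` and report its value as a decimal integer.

[0]=0xed [1]=0x78 [2]=0x9d [3]=0xa5 (little-endian) → word 0xa59d78ed
seq:25 @ bit 0 → (0xa59d78ed>>0)&0x1ffffff = 0x19d78ed  ←
flags:1 @ bit 25 → (0xa59d78ed>>25)&0x1 = 0x0
opcode:6 @ bit 26 → (0xa59d78ed>>26)&0x3f = 0x29

27097325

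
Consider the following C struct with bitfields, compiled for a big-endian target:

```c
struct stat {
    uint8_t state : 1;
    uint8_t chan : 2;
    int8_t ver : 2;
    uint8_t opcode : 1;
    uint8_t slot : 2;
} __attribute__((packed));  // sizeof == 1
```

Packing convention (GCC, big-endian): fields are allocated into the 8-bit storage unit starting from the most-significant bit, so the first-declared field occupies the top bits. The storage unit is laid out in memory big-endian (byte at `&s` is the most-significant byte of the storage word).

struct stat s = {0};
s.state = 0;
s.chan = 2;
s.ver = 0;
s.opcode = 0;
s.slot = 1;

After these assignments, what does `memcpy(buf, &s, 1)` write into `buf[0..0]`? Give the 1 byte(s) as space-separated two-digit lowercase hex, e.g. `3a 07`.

41

[7+:1] state=0 & 0x1 = 0x0; word=0x00
[5+:2] chan=2 & 0x3 = 0x2; word=0x40
[3+:2] ver=0 & 0x3 = 0x0; word=0x40
[2+:1] opcode=0 & 0x1 = 0x0; word=0x40
[0+:2] slot=1 & 0x3 = 0x1; word=0x41
word = 0x41 → big-endian bytes:
  [0]=0x41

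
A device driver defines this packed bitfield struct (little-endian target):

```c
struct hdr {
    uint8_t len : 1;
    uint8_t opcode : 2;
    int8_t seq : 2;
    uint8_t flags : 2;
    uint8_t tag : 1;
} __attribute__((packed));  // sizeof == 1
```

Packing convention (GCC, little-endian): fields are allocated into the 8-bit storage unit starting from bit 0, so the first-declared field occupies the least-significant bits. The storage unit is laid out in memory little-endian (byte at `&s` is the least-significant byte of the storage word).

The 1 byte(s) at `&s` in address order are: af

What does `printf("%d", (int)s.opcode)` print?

3

[0]=0xaf (little-endian) → word 0xaf
len [0+:1] = (word>>0) & 0x1 = 1
opcode [1+:2] = (word>>1) & 0x3 = 3  ←
seq [3+:2] = (word>>3) & 0x3 = 1
flags [5+:2] = (word>>5) & 0x3 = 1
tag [7+:1] = (word>>7) & 0x1 = 1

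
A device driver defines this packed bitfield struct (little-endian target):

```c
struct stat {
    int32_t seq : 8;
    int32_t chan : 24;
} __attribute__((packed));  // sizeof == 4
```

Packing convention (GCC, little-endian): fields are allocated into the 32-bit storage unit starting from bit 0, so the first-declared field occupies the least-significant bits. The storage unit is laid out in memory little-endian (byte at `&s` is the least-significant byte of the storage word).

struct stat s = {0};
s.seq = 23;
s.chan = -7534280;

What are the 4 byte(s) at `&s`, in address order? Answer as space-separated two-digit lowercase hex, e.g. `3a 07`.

seq:8 = 23 → 0x17 << 0 → word 0x00000017
chan:24 = -7534280 → 0x8d0938 << 8 → word 0x8d093817
word = 0x8d093817 → little-endian bytes:
  [0]=0x17  [1]=0x38  [2]=0x09  [3]=0x8d

17 38 09 8d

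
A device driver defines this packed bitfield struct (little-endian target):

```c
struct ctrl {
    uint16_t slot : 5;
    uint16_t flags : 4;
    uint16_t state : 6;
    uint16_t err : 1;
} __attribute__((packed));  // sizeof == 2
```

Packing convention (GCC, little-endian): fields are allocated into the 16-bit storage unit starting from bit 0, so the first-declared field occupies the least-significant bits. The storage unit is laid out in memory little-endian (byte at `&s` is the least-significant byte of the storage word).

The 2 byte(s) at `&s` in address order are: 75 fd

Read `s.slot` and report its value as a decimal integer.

21

[0]=0x75 [1]=0xfd (little-endian) → word 0xfd75
slot [0+:5] = (word>>0) & 0x1f = 21  ←
flags [5+:4] = (word>>5) & 0xf = 11
state [9+:6] = (word>>9) & 0x3f = 62
err [15+:1] = (word>>15) & 0x1 = 1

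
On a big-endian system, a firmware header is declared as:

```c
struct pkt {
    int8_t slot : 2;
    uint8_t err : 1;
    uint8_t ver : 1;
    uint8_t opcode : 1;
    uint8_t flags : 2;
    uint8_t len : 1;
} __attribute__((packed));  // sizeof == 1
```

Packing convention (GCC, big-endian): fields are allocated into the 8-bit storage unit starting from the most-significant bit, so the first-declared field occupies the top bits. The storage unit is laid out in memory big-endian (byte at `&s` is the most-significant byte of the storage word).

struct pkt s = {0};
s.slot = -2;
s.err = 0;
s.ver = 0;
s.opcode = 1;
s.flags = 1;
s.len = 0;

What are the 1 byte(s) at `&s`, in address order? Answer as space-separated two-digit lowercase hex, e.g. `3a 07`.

[6+:2] slot=-2 & 0x3 = 0x2; word=0x80
[5+:1] err=0 & 0x1 = 0x0; word=0x80
[4+:1] ver=0 & 0x1 = 0x0; word=0x80
[3+:1] opcode=1 & 0x1 = 0x1; word=0x88
[1+:2] flags=1 & 0x3 = 0x1; word=0x8a
[0+:1] len=0 & 0x1 = 0x0; word=0x8a
word = 0x8a → big-endian bytes:
  [0]=0x8a

8a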